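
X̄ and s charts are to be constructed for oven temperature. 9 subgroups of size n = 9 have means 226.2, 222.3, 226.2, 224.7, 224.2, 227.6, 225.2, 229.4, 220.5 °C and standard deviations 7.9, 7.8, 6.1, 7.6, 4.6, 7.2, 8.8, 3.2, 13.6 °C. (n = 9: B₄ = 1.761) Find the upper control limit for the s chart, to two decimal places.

s̄ = (7.9 + 7.8 + 6.1 + 7.6 + 4.6 + 7.2 + 8.8 + 3.2 + 13.6) / 9 = 7.4222
UCL_s = B₄·s̄ = 1.761 × 7.4222 = 13.0705

13.07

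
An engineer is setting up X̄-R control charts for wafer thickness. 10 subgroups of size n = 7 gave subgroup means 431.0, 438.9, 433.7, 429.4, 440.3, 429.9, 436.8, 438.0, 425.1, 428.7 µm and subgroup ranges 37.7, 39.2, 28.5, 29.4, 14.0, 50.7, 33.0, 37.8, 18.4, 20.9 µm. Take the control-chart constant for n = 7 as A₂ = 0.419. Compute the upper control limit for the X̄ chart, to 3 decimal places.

X̄̄ = (431.0 + 438.9 + 433.7 + 429.4 + 440.3 + 429.9 + 436.8 + 438.0 + 425.1 + 428.7) / 10 = 4331.8000 / 10 = 433.1800
R̄ = (37.7 + 39.2 + 28.5 + 29.4 + 14.0 + 50.7 + 33.0 + 37.8 + 18.4 + 20.9) / 10 = 309.6000 / 10 = 30.9600
UCL = X̄̄ + A₂·R̄ = 433.1800 + 0.419 × 30.9600 = 446.1522

446.152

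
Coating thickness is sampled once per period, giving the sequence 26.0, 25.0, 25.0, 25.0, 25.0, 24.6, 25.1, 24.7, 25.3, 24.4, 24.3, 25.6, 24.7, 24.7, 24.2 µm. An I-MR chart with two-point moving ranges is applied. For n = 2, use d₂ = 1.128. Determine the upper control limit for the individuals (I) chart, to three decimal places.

26.160

X̄ = (26.0 + 25.0 + 25.0 + 25.0 + 25.0 + 24.6 + 25.1 + 24.7 + 25.3 + 24.4 + 24.3 + 25.6 + 24.7 + 24.7 + 24.2) / 15 = 24.9067
Moving ranges: 1.0, 0.0, 0.0, 0.0, 0.4, 0.5, 0.4, 0.6, 0.9, 0.1, 1.3, 0.9, 0.0, 0.5; M̄R̄ = 6.6000 / 14 = 0.4714
UCL = X̄ + 3·M̄R̄/d₂ = 24.9067 + 3 × 0.4714 / 1.128 = 26.1605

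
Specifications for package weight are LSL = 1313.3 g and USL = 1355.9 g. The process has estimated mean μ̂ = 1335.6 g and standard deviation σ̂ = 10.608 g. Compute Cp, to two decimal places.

Cp = (USL − LSL) / (6σ̂) = (1355.9 − 1313.3) / (6 × 10.608) = 42.6000 / 63.6480 = 0.6693

0.67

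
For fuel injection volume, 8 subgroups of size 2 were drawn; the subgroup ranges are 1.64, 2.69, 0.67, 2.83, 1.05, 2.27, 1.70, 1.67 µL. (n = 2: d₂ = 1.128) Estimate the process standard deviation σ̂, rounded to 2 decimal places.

R̄ = (1.64 + 2.69 + 0.67 + 2.83 + 1.05 + 2.27 + 1.70 + 1.67) / 8 = 1.8150
σ̂ = R̄ / d₂ = 1.8150 / 1.128 = 1.6090

1.61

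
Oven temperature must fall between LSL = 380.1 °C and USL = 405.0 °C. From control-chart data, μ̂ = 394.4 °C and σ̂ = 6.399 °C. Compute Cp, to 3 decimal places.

0.649

Cp = (USL − LSL) / (6σ̂) = (405.0 − 380.1) / (6 × 6.399) = 24.9000 / 38.3940 = 0.6485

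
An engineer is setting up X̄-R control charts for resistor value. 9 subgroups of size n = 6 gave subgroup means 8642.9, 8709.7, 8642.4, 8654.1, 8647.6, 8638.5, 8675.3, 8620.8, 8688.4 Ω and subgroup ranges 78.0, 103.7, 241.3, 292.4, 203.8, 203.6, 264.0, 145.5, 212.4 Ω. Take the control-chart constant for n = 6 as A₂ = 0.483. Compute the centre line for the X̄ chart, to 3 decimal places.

X̄̄ = (8642.9 + 8709.7 + 8642.4 + 8654.1 + 8647.6 + 8638.5 + 8675.3 + 8620.8 + 8688.4) / 9 = 77919.7000 / 9 = 8657.7444
CL = X̄̄ = 8657.7444

8657.744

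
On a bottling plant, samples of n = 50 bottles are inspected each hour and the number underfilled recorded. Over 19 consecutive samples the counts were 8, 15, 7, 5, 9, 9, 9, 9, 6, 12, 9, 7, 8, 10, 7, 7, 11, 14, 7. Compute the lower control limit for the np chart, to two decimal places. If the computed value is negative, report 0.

p̄ = Σdᵢ / (k·n) = 169 / (19 × 50) = 0.17789
LCL = np̄ − 3·√(np̄(1−p̄)) = 8.8947 − 3 × 2.7041 = 0.7823

0.78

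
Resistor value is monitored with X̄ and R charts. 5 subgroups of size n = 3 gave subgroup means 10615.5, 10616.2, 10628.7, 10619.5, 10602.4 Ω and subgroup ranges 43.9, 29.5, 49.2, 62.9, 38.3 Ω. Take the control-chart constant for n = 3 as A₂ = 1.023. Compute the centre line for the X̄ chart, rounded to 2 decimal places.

10616.46

X̄̄ = (10615.5 + 10616.2 + 10628.7 + 10619.5 + 10602.4) / 5 = 53082.3000 / 5 = 10616.4600
CL = X̄̄ = 10616.4600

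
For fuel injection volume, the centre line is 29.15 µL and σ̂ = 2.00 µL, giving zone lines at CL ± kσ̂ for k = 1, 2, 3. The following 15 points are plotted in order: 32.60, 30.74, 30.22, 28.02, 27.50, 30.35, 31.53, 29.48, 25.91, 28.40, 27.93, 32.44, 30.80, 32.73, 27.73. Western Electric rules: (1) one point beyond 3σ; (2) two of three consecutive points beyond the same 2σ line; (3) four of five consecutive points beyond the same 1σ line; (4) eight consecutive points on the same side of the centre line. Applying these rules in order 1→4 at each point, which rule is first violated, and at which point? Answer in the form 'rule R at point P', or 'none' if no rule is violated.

Zone of each point (C = within 1σ̂, B = 1σ̂–2σ̂, A = 2σ̂–3σ̂, * = beyond 3σ̂; sign = side of CL): 1:+B, 2:+C, 3:+C, 4:-C, 5:-C, 6:+C, 7:+B, 8:+C, 9:-B, 10:-C, 11:-C, 12:+B, 13:+C, 14:+B, 15:-C
No rule fires across all 15 points.

none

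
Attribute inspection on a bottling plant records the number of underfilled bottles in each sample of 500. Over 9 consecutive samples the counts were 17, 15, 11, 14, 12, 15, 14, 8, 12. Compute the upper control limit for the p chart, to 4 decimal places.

p̄ = Σdᵢ / (k·n) = 118 / (9 × 500) = 0.02622
UCL = p̄ + 3·√(p̄(1−p̄)/n) = 0.02622 + 3 × √(0.02622×0.97378/500) = 0.02622 + 3 × 0.00715 = 0.04766

0.0477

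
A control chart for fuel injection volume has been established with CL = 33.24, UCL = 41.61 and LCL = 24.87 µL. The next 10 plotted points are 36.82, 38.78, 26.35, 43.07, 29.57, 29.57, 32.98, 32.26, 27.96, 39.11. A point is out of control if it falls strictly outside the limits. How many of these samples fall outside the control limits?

Compare each point to [24.87, 41.61]: sample 4 = 43.07 > UCL.

1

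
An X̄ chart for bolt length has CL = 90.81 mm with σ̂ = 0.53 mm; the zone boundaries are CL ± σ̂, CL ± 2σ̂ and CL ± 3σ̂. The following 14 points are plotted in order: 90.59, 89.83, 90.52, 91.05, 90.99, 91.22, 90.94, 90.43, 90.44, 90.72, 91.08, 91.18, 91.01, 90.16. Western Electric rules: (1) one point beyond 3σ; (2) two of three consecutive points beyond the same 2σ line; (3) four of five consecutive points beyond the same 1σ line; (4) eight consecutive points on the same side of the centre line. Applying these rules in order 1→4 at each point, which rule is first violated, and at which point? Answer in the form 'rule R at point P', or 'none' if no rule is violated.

none

Zone of each point (C = within 1σ̂, B = 1σ̂–2σ̂, A = 2σ̂–3σ̂, * = beyond 3σ̂; sign = side of CL): 1:-C, 2:-B, 3:-C, 4:+C, 5:+C, 6:+C, 7:+C, 8:-C, 9:-C, 10:-C, 11:+C, 12:+C, 13:+C, 14:-B
No rule fires across all 14 points.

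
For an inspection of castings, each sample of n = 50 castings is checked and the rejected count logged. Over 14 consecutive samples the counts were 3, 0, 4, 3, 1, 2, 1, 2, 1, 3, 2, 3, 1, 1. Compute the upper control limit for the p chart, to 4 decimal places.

0.1203

p̄ = Σdᵢ / (k·n) = 27 / (14 × 50) = 0.03857
UCL = p̄ + 3·√(p̄(1−p̄)/n) = 0.03857 + 3 × √(0.03857×0.96143/50) = 0.03857 + 3 × 0.02723 = 0.12027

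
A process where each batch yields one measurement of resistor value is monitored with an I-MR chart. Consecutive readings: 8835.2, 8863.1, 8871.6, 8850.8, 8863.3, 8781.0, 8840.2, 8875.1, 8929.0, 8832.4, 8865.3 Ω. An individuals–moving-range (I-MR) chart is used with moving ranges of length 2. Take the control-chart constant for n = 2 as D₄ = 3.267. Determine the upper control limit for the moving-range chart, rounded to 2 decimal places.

140.32

Moving ranges: 27.9, 8.5, 20.8, 12.5, 82.3, 59.2, 34.9, 53.9, 96.6, 32.9; M̄R̄ = 429.5000 / 10 = 42.9500
UCL_MR = D₄·M̄R̄ = 3.267 × 42.9500 = 140.3177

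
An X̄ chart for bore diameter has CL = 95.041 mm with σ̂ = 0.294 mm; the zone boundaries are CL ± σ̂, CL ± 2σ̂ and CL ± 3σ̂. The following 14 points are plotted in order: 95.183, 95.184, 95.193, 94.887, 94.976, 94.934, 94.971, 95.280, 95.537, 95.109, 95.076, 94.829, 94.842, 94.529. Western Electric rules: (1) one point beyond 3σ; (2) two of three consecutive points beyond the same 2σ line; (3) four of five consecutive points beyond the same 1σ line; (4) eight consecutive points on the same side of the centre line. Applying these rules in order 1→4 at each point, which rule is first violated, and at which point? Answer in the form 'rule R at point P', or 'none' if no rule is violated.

none

Zone of each point (C = within 1σ̂, B = 1σ̂–2σ̂, A = 2σ̂–3σ̂, * = beyond 3σ̂; sign = side of CL): 1:+C, 2:+C, 3:+C, 4:-C, 5:-C, 6:-C, 7:-C, 8:+C, 9:+B, 10:+C, 11:+C, 12:-C, 13:-C, 14:-B
No rule fires across all 14 points.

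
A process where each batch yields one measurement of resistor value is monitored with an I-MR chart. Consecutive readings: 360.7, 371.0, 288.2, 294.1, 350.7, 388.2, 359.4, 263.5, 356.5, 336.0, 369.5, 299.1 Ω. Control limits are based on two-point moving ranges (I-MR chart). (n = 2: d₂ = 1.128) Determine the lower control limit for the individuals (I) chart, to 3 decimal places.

207.008

X̄ = (360.7 + 371.0 + 288.2 + 294.1 + 350.7 + 388.2 + 359.4 + 263.5 + 356.5 + 336.0 + 369.5 + 299.1) / 12 = 336.4083
Moving ranges: 10.3, 82.8, 5.9, 56.6, 37.5, 28.8, 95.9, 93.0, 20.5, 33.5, 70.4; M̄R̄ = 535.2000 / 11 = 48.6545
LCL = X̄ − 3·M̄R̄/d₂ = 336.4083 − 3 × 48.6545 / 1.128 = 207.0079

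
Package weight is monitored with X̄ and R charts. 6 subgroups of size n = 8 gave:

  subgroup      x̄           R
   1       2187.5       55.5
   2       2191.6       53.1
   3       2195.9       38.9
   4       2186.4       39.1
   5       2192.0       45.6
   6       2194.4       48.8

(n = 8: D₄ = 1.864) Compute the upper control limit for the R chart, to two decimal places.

R̄ = (55.5 + 53.1 + 38.9 + 39.1 + 45.6 + 48.8) / 6 = 281.0000 / 6 = 46.8333
UCL_R = D₄·R̄ = 1.864 × 46.8333 = 87.2973

87.30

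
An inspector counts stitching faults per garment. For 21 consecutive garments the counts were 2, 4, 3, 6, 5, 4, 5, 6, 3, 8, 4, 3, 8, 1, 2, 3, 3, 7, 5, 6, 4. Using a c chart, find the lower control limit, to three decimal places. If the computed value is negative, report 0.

c̄ = (2 + 4 + 3 + 6 + 5 + 4 + 5 + 6 + 3 + 8 + 4 + 3 + 8 + 1 + 2 + 3 + 3 + 7 + 5 + 6 + 4) / 21 = 92 / 21 = 4.3810
LCL = c̄ − 3√c̄ = 4.3810 − 3 × 2.0931 = -1.8983 → 0 (cannot be negative)

0.000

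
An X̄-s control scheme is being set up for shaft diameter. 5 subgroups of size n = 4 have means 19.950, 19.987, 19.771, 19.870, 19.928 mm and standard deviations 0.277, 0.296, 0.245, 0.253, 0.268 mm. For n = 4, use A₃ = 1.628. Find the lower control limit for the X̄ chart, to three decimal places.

X̄̄ = (19.950 + 19.987 + 19.771 + 19.870 + 19.928) / 5 = 19.9012
s̄ = (0.277 + 0.296 + 0.245 + 0.253 + 0.268) / 5 = 0.2678
LCL = X̄̄ − A₃·s̄ = 19.9012 − 1.628 × 0.2678 = 19.4652

19.465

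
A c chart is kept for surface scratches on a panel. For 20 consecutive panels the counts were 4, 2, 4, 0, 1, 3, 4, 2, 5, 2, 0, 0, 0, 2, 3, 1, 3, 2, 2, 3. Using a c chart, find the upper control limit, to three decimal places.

c̄ = (4 + 2 + 4 + 0 + 1 + 3 + 4 + 2 + 5 + 2 + 0 + 0 + 0 + 2 + 3 + 1 + 3 + 2 + 2 + 3) / 20 = 43 / 20 = 2.1500
UCL = c̄ + 3√c̄ = 2.1500 + 3 × √2.1500 = 2.1500 + 3 × 1.4663 = 6.5489

6.549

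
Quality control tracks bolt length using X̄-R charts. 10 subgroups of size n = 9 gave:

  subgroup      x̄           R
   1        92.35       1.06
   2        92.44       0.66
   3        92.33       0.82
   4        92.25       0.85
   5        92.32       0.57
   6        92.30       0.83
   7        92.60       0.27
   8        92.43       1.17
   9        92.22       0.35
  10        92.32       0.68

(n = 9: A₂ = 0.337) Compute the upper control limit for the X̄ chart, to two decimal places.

92.60

X̄̄ = (92.35 + 92.44 + 92.33 + 92.25 + 92.32 + 92.30 + 92.60 + 92.43 + 92.22 + 92.32) / 10 = 923.5600 / 10 = 92.3560
R̄ = (1.06 + 0.66 + 0.82 + 0.85 + 0.57 + 0.83 + 0.27 + 1.17 + 0.35 + 0.68) / 10 = 7.2600 / 10 = 0.7260
UCL = X̄̄ + A₂·R̄ = 92.3560 + 0.337 × 0.7260 = 92.6007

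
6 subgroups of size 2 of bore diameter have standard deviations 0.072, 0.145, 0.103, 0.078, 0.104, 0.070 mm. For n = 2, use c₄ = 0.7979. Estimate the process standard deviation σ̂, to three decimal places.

s̄ = (0.072 + 0.145 + 0.103 + 0.078 + 0.104 + 0.070) / 6 = 0.0953
σ̂ = s̄ / c₄ = 0.0953 / 0.7979 = 0.1195

0.119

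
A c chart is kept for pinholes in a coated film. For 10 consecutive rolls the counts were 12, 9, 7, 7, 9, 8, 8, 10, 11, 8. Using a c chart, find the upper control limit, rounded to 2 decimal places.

c̄ = (12 + 9 + 7 + 7 + 9 + 8 + 8 + 10 + 11 + 8) / 10 = 89 / 10 = 8.9000
UCL = c̄ + 3√c̄ = 8.9000 + 3 × √8.9000 = 8.9000 + 3 × 2.9833 = 17.8499

17.85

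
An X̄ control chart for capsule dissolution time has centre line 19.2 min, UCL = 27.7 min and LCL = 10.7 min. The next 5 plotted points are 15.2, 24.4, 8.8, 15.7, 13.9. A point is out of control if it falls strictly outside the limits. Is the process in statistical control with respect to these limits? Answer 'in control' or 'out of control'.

out of control

Compare each point to [10.7, 27.7]: sample 3 = 8.8 < LCL.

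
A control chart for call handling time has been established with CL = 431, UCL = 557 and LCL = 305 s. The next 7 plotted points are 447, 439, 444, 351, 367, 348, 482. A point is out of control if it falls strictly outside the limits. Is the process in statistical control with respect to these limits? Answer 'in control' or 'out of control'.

in control

All 7 points lie within [305, 557].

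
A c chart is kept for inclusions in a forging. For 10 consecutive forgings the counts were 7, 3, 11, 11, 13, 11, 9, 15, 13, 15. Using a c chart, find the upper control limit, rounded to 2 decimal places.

20.66

c̄ = (7 + 3 + 11 + 11 + 13 + 11 + 9 + 15 + 13 + 15) / 10 = 108 / 10 = 10.8000
UCL = c̄ + 3√c̄ = 10.8000 + 3 × √10.8000 = 10.8000 + 3 × 3.2863 = 20.6590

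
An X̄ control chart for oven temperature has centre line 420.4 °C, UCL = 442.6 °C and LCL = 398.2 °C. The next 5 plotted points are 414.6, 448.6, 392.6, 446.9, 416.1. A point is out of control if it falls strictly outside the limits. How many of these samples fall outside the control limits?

Compare each point to [398.2, 442.6]: sample 2 = 448.6 > UCL; sample 3 = 392.6 < LCL; sample 4 = 446.9 > UCL.

3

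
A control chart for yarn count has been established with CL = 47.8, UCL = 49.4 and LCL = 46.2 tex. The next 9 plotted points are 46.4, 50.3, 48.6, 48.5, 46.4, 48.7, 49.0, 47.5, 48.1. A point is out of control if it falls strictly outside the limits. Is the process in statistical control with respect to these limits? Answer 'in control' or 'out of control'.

Compare each point to [46.2, 49.4]: sample 2 = 50.3 > UCL.

out of control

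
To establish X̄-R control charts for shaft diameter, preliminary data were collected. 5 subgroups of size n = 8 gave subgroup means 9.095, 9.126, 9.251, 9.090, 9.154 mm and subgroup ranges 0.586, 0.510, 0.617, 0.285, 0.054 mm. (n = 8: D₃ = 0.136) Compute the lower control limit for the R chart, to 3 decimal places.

R̄ = (0.586 + 0.510 + 0.617 + 0.285 + 0.054) / 5 = 2.0520 / 5 = 0.4104
LCL_R = D₃·R̄ = 0.136 × 0.4104 = 0.0558

0.056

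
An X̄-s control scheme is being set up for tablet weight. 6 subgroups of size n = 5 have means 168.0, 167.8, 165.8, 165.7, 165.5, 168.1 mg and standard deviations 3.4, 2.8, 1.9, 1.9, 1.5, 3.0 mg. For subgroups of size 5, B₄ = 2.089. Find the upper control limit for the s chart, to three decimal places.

5.048

s̄ = (3.4 + 2.8 + 1.9 + 1.9 + 1.5 + 3.0) / 6 = 2.4167
UCL_s = B₄·s̄ = 2.089 × 2.4167 = 5.0484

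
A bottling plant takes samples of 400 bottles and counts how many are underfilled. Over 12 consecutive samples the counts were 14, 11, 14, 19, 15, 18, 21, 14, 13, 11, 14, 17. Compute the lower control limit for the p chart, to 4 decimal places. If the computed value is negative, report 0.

p̄ = Σdᵢ / (k·n) = 181 / (12 × 400) = 0.03771
LCL = p̄ − 3·√(p̄(1−p̄)/n) = 0.03771 − 3 × 0.00952 = 0.00913

0.0091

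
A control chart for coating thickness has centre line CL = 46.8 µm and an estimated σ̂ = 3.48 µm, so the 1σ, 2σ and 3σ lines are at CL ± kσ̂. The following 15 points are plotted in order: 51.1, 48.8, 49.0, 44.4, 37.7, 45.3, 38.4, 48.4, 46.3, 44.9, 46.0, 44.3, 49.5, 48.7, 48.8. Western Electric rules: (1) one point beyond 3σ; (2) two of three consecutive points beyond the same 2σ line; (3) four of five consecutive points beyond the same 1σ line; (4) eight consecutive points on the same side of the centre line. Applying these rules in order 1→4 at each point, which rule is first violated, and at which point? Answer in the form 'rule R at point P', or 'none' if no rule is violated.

Zone of each point (C = within 1σ̂, B = 1σ̂–2σ̂, A = 2σ̂–3σ̂, * = beyond 3σ̂; sign = side of CL): 1:+B, 2:+C, 3:+C, 4:-C, 5:-A, 6:-C, 7:-A, 8:+C, 9:-C, 10:-C, 11:-C, 12:-C, 13:+C, 14:+C, 15:+C
Rule 2 (two of three consecutive points beyond the same 2σ limit) is satisfied at point 7.

rule 2 at point 7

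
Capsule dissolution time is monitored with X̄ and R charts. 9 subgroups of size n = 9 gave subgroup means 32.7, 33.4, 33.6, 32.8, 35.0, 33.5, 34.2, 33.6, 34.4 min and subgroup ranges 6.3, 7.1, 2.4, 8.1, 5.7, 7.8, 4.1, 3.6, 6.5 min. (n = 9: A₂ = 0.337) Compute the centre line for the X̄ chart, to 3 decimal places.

33.689

X̄̄ = (32.7 + 33.4 + 33.6 + 32.8 + 35.0 + 33.5 + 34.2 + 33.6 + 34.4) / 9 = 303.2000 / 9 = 33.6889
CL = X̄̄ = 33.6889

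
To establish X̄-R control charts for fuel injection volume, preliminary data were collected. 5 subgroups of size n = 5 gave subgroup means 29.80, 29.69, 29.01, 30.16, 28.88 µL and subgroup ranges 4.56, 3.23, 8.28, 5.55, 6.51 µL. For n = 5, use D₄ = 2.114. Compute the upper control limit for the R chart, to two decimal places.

R̄ = (4.56 + 3.23 + 8.28 + 5.55 + 6.51) / 5 = 28.1300 / 5 = 5.6260
UCL_R = D₄·R̄ = 2.114 × 5.6260 = 11.8934

11.89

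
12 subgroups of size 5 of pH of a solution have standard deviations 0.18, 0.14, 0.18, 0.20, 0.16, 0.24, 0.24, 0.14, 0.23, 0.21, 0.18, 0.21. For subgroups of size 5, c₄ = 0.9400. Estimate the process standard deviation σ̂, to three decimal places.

0.205

s̄ = (0.18 + 0.14 + 0.18 + 0.20 + 0.16 + 0.24 + 0.24 + 0.14 + 0.23 + 0.21 + 0.18 + 0.21) / 12 = 0.1925
σ̂ = s̄ / c₄ = 0.1925 / 0.9400 = 0.2048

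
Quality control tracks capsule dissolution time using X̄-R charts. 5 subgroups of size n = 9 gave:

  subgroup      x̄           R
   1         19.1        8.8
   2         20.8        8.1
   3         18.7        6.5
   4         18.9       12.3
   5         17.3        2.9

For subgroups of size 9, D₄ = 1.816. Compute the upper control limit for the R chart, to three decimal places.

14.020

R̄ = (8.8 + 8.1 + 6.5 + 12.3 + 2.9) / 5 = 38.6000 / 5 = 7.7200
UCL_R = D₄·R̄ = 1.816 × 7.7200 = 14.0195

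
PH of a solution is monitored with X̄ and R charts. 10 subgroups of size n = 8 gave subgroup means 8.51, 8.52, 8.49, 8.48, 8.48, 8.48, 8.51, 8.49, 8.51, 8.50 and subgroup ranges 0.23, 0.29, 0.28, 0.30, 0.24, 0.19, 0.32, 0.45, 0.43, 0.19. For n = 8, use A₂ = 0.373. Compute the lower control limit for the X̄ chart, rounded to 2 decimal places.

X̄̄ = (8.51 + 8.52 + 8.49 + 8.48 + 8.48 + 8.48 + 8.51 + 8.49 + 8.51 + 8.50) / 10 = 84.9700 / 10 = 8.4970
R̄ = (0.23 + 0.29 + 0.28 + 0.30 + 0.24 + 0.19 + 0.32 + 0.45 + 0.43 + 0.19) / 10 = 2.9200 / 10 = 0.2920
LCL = X̄̄ − A₂·R̄ = 8.4970 − 0.373 × 0.2920 = 8.3881

8.39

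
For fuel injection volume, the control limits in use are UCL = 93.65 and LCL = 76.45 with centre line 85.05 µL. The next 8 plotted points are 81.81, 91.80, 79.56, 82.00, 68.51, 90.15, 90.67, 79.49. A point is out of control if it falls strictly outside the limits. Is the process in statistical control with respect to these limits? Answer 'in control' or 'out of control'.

out of control

Compare each point to [76.45, 93.65]: sample 5 = 68.51 < LCL.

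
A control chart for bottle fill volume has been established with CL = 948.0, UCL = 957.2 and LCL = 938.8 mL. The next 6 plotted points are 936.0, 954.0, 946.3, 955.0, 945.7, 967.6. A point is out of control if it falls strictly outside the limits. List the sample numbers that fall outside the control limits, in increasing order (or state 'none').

Compare each point to [938.8, 957.2]: sample 1 = 936.0 < LCL; sample 6 = 967.6 > UCL.

1, 6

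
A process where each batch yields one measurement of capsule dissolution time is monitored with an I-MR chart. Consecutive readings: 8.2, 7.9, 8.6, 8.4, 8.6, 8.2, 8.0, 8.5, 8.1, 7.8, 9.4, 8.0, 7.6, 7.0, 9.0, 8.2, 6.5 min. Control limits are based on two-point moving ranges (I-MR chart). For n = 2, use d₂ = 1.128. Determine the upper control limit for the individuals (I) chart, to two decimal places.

10.06

X̄ = (8.2 + 7.9 + 8.6 + 8.4 + 8.6 + 8.2 + 8.0 + 8.5 + 8.1 + 7.8 + 9.4 + 8.0 + 7.6 + 7.0 + 9.0 + 8.2 + 6.5) / 17 = 8.1176
Moving ranges: 0.3, 0.7, 0.2, 0.2, 0.4, 0.2, 0.5, 0.4, 0.3, 1.6, 1.4, 0.4, 0.6, 2.0, 0.8, 1.7; M̄R̄ = 11.7000 / 16 = 0.7312
UCL = X̄ + 3·M̄R̄/d₂ = 8.1176 + 3 × 0.7312 / 1.128 = 10.0625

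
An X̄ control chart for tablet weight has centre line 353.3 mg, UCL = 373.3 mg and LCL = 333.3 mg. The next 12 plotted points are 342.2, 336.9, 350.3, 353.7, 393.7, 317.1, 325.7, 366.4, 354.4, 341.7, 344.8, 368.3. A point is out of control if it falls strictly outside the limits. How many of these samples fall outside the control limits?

3

Compare each point to [333.3, 373.3]: sample 5 = 393.7 > UCL; sample 6 = 317.1 < LCL; sample 7 = 325.7 < LCL.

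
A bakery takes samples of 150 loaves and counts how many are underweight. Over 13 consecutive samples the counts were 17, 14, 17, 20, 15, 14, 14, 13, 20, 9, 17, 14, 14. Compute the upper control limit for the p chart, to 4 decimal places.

0.1755

p̄ = Σdᵢ / (k·n) = 198 / (13 × 150) = 0.10154
UCL = p̄ + 3·√(p̄(1−p̄)/n) = 0.10154 + 3 × √(0.10154×0.89846/150) = 0.10154 + 3 × 0.02466 = 0.17552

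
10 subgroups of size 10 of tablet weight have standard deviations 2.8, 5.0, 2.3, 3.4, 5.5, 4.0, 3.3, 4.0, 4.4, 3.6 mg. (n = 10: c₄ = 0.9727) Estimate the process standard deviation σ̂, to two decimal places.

3.94

s̄ = (2.8 + 5.0 + 2.3 + 3.4 + 5.5 + 4.0 + 3.3 + 4.0 + 4.4 + 3.6) / 10 = 3.8300
σ̂ = s̄ / c₄ = 3.8300 / 0.9727 = 3.9375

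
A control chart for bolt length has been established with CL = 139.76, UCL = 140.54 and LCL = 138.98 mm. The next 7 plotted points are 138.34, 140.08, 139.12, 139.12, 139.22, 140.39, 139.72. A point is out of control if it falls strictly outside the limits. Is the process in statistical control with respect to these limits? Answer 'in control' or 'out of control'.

Compare each point to [138.98, 140.54]: sample 1 = 138.34 < LCL.

out of control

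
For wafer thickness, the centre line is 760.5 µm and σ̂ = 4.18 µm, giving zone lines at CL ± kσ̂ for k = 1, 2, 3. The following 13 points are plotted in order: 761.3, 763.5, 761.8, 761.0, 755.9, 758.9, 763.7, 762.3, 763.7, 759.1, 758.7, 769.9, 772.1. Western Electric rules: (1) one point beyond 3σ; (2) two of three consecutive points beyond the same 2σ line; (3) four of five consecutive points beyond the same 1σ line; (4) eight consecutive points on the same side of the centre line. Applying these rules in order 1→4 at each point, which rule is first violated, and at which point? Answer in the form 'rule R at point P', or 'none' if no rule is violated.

Zone of each point (C = within 1σ̂, B = 1σ̂–2σ̂, A = 2σ̂–3σ̂, * = beyond 3σ̂; sign = side of CL): 1:+C, 2:+C, 3:+C, 4:+C, 5:-B, 6:-C, 7:+C, 8:+C, 9:+C, 10:-C, 11:-C, 12:+A, 13:+A
Rule 2 (two of three consecutive points beyond the same 2σ limit) is satisfied at point 13.

rule 2 at point 13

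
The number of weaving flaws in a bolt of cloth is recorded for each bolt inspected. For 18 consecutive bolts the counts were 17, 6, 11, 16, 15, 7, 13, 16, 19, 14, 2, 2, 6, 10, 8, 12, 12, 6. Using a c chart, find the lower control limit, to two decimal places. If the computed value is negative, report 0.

0.87

c̄ = (17 + 6 + 11 + 16 + 15 + 7 + 13 + 16 + 19 + 14 + 2 + 2 + 6 + 10 + 8 + 12 + 12 + 6) / 18 = 192 / 18 = 10.6667
LCL = c̄ − 3√c̄ = 10.6667 − 3 × 3.2660 = 0.8687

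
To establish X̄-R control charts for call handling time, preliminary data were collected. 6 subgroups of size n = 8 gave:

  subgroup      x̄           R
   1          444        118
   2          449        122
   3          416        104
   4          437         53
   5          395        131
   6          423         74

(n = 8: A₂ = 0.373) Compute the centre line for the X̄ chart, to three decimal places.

X̄̄ = (444 + 449 + 416 + 437 + 395 + 423) / 6 = 2564.0000 / 6 = 427.3333
CL = X̄̄ = 427.3333

427.333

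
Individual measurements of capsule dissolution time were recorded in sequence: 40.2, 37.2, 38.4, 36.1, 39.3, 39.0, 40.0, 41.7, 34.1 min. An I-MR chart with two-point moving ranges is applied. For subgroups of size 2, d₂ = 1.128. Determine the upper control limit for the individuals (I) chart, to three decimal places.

X̄ = (40.2 + 37.2 + 38.4 + 36.1 + 39.3 + 39.0 + 40.0 + 41.7 + 34.1) / 9 = 38.4444
Moving ranges: 3.0, 1.2, 2.3, 3.2, 0.3, 1.0, 1.7, 7.6; M̄R̄ = 20.3000 / 8 = 2.5375
UCL = X̄ + 3·M̄R̄/d₂ = 38.4444 + 3 × 2.5375 / 1.128 = 45.1931

45.193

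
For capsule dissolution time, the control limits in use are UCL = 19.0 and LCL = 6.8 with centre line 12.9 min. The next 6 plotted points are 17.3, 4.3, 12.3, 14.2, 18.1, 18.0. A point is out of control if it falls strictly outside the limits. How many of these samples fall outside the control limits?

1

Compare each point to [6.8, 19.0]: sample 2 = 4.3 < LCL.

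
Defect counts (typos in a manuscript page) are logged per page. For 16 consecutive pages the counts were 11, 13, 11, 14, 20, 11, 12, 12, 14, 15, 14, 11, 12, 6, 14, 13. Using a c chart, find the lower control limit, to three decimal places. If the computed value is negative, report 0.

c̄ = (11 + 13 + 11 + 14 + 20 + 11 + 12 + 12 + 14 + 15 + 14 + 11 + 12 + 6 + 14 + 13) / 16 = 203 / 16 = 12.6875
LCL = c̄ − 3√c̄ = 12.6875 − 3 × 3.5620 = 2.0016

2.002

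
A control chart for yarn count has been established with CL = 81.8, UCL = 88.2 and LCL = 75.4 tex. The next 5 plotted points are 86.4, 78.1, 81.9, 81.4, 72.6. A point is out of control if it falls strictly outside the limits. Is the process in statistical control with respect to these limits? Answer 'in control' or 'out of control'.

out of control

Compare each point to [75.4, 88.2]: sample 5 = 72.6 < LCL.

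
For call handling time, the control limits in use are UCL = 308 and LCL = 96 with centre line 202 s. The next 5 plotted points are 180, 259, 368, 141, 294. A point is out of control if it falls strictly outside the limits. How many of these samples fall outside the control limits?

1

Compare each point to [96, 308]: sample 3 = 368 > UCL.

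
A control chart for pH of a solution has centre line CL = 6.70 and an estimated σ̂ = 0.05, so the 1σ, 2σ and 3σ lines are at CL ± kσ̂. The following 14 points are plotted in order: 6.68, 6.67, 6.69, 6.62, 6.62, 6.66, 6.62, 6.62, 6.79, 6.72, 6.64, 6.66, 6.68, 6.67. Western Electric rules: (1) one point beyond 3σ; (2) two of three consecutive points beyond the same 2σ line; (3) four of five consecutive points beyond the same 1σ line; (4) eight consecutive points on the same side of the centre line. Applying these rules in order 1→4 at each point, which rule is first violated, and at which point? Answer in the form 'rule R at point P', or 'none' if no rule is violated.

rule 3 at point 8

Zone of each point (C = within 1σ̂, B = 1σ̂–2σ̂, A = 2σ̂–3σ̂, * = beyond 3σ̂; sign = side of CL): 1:-C, 2:-C, 3:-C, 4:-B, 5:-B, 6:-C, 7:-B, 8:-B, 9:+B, 10:+C, 11:-B, 12:-C, 13:-C, 14:-C
Rule 3 (four of five consecutive points beyond the same 1σ limit) is satisfied at point 8.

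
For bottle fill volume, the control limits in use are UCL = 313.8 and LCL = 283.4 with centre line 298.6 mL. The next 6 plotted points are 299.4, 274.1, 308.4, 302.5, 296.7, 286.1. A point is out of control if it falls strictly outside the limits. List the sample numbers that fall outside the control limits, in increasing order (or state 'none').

2

Compare each point to [283.4, 313.8]: sample 2 = 274.1 < LCL.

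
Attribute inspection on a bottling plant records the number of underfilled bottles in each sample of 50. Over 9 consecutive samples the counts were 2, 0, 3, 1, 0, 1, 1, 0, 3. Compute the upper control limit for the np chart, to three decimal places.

p̄ = Σdᵢ / (k·n) = 11 / (9 × 50) = 0.02444
UCL = np̄ + 3·√(np̄(1−p̄)) = 1.2222 + 3 × √(1.2222×0.97556) = 1.2222 + 3 × 1.0919 = 4.4981

4.498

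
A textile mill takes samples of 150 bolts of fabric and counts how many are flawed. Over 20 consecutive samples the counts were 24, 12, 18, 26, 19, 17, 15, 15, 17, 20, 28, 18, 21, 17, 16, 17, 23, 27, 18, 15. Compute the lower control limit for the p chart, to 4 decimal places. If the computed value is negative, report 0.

0.0459

p̄ = Σdᵢ / (k·n) = 383 / (20 × 150) = 0.12767
LCL = p̄ − 3·√(p̄(1−p̄)/n) = 0.12767 − 3 × 0.02725 = 0.04592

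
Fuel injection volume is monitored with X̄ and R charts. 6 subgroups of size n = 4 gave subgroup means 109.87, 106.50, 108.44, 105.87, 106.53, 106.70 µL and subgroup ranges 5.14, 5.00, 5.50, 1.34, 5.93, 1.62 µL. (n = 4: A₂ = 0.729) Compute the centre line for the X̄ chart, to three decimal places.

X̄̄ = (109.87 + 106.50 + 108.44 + 105.87 + 106.53 + 106.70) / 6 = 643.9100 / 6 = 107.3183
CL = X̄̄ = 107.3183

107.318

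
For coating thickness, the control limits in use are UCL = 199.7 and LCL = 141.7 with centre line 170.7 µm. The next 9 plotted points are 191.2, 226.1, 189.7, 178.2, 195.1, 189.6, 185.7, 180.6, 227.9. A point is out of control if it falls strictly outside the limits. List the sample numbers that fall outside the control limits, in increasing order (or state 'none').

Compare each point to [141.7, 199.7]: sample 2 = 226.1 > UCL; sample 9 = 227.9 > UCL.

2, 9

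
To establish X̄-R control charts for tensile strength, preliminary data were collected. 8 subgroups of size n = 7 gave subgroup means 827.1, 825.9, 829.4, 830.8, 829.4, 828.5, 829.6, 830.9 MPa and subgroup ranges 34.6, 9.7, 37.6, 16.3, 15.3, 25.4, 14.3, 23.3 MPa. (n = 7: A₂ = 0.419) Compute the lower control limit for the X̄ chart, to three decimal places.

819.706

X̄̄ = (827.1 + 825.9 + 829.4 + 830.8 + 829.4 + 828.5 + 829.6 + 830.9) / 8 = 6631.6000 / 8 = 828.9500
R̄ = (34.6 + 9.7 + 37.6 + 16.3 + 15.3 + 25.4 + 14.3 + 23.3) / 8 = 176.5000 / 8 = 22.0625
LCL = X̄̄ − A₂·R̄ = 828.9500 − 0.419 × 22.0625 = 819.7058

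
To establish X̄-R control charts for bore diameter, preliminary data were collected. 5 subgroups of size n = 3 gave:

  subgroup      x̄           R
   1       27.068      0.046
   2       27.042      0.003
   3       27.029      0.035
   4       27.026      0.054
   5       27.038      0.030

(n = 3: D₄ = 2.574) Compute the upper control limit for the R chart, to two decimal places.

R̄ = (0.046 + 0.003 + 0.035 + 0.054 + 0.030) / 5 = 0.1680 / 5 = 0.0336
UCL_R = D₄·R̄ = 2.574 × 0.0336 = 0.0865

0.09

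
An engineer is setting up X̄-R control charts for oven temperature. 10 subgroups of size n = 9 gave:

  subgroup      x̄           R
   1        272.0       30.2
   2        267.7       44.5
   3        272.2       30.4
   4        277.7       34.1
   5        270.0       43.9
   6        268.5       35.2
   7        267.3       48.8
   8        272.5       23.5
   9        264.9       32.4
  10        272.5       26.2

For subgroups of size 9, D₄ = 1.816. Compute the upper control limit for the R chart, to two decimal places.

63.41

R̄ = (30.2 + 44.5 + 30.4 + 34.1 + 43.9 + 35.2 + 48.8 + 23.5 + 32.4 + 26.2) / 10 = 349.2000 / 10 = 34.9200
UCL_R = D₄·R̄ = 1.816 × 34.9200 = 63.4147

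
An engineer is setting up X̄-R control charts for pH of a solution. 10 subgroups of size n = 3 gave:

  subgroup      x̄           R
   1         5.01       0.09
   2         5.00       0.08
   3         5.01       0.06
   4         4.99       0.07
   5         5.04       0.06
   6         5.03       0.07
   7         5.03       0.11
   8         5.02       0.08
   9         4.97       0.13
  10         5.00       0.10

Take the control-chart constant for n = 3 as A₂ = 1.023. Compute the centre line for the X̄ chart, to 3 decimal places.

X̄̄ = (5.01 + 5.00 + 5.01 + 4.99 + 5.04 + 5.03 + 5.03 + 5.02 + 4.97 + 5.00) / 10 = 50.1000 / 10 = 5.0100
CL = X̄̄ = 5.0100

5.010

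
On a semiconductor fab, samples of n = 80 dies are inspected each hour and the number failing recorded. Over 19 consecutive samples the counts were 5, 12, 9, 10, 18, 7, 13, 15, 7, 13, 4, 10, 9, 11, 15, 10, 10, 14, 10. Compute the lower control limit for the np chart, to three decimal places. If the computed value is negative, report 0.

1.523

p̄ = Σdᵢ / (k·n) = 202 / (19 × 80) = 0.13289
LCL = np̄ − 3·√(np̄(1−p̄)) = 10.6316 − 3 × 3.0362 = 1.5229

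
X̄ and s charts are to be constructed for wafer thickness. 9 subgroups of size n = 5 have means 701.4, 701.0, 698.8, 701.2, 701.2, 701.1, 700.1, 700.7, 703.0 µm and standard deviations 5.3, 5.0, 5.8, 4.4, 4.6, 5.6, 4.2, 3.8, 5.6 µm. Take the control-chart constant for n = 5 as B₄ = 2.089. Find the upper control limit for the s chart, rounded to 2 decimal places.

s̄ = (5.3 + 5.0 + 5.8 + 4.4 + 4.6 + 5.6 + 4.2 + 3.8 + 5.6) / 9 = 4.9222
UCL_s = B₄·s̄ = 2.089 × 4.9222 = 10.2825

10.28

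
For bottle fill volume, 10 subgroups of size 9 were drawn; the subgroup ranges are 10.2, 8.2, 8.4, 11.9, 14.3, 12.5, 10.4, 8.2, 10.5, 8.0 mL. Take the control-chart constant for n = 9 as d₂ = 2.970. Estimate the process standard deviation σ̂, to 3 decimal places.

R̄ = (10.2 + 8.2 + 8.4 + 11.9 + 14.3 + 12.5 + 10.4 + 8.2 + 10.5 + 8.0) / 10 = 10.2600
σ̂ = R̄ / d₂ = 10.2600 / 2.970 = 3.4545

3.455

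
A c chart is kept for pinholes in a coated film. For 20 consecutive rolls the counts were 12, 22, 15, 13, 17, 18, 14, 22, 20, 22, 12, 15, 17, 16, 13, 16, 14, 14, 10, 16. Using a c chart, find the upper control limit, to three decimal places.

c̄ = (12 + 22 + 15 + 13 + 17 + 18 + 14 + 22 + 20 + 22 + 12 + 15 + 17 + 16 + 13 + 16 + 14 + 14 + 10 + 16) / 20 = 318 / 20 = 15.9000
UCL = c̄ + 3√c̄ = 15.9000 + 3 × √15.9000 = 15.9000 + 3 × 3.9875 = 27.8624

27.862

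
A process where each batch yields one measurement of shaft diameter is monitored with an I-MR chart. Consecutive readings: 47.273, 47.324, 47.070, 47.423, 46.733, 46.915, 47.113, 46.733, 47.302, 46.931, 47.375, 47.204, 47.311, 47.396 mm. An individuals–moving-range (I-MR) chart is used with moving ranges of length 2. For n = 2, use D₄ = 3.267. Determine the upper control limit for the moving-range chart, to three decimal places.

0.969

Moving ranges: 0.051, 0.254, 0.353, 0.690, 0.182, 0.198, 0.380, 0.569, 0.371, 0.444, 0.171, 0.107, 0.085; M̄R̄ = 3.8550 / 13 = 0.2965
UCL_MR = D₄·M̄R̄ = 3.267 × 0.2965 = 0.9688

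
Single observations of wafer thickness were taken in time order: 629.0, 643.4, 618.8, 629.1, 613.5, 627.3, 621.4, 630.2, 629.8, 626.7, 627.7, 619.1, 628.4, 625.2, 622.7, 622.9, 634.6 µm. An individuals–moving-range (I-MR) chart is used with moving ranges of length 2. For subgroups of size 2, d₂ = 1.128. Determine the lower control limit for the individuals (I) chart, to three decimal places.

X̄ = (629.0 + 643.4 + 618.8 + 629.1 + 613.5 + 627.3 + 621.4 + 630.2 + 629.8 + 626.7 + 627.7 + 619.1 + 628.4 + 625.2 + 622.7 + 622.9 + 634.6) / 17 = 626.4588
Moving ranges: 14.4, 24.6, 10.3, 15.6, 13.8, 5.9, 8.8, 0.4, 3.1, 1.0, 8.6, 9.3, 3.2, 2.5, 0.2, 11.7; M̄R̄ = 133.4000 / 16 = 8.3375
LCL = X̄ − 3·M̄R̄/d₂ = 626.4588 − 3 × 8.3375 / 1.128 = 604.2846

604.285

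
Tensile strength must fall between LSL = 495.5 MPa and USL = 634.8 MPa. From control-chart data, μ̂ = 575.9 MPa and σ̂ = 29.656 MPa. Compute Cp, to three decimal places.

0.783

Cp = (USL − LSL) / (6σ̂) = (634.8 − 495.5) / (6 × 29.656) = 139.3000 / 177.9360 = 0.7829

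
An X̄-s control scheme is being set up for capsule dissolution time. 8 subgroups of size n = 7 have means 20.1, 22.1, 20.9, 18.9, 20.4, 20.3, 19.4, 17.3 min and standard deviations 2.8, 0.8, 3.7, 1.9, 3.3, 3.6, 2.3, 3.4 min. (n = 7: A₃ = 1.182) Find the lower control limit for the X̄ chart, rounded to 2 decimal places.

16.70

X̄̄ = (20.1 + 22.1 + 20.9 + 18.9 + 20.4 + 20.3 + 19.4 + 17.3) / 8 = 19.9250
s̄ = (2.8 + 0.8 + 3.7 + 1.9 + 3.3 + 3.6 + 2.3 + 3.4) / 8 = 2.7250
LCL = X̄̄ − A₃·s̄ = 19.9250 − 1.182 × 2.7250 = 16.7041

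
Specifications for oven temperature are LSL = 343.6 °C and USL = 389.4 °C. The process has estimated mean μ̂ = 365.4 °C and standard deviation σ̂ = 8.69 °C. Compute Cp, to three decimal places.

Cp = (USL − LSL) / (6σ̂) = (389.4 − 343.6) / (6 × 8.69) = 45.8000 / 52.1400 = 0.8784

0.878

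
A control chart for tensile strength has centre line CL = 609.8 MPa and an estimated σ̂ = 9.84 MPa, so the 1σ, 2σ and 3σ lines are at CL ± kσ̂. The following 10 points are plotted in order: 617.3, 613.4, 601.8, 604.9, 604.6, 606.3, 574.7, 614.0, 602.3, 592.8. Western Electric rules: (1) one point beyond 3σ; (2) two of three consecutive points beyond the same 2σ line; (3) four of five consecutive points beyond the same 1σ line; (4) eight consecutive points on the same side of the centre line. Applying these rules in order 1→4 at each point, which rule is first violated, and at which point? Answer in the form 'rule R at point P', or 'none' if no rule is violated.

rule 1 at point 7

Zone of each point (C = within 1σ̂, B = 1σ̂–2σ̂, A = 2σ̂–3σ̂, * = beyond 3σ̂; sign = side of CL): 1:+C, 2:+C, 3:-C, 4:-C, 5:-C, 6:-C, 7:-*, 8:+C, 9:-C, 10:-B
Rule 1 (one point beyond the 3σ limits) is satisfied at point 7.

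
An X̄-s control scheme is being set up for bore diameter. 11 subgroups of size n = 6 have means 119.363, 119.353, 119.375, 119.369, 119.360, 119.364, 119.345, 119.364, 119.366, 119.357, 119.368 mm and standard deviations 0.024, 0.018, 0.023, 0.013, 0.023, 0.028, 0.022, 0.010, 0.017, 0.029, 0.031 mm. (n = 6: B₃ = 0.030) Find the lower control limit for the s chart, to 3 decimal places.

s̄ = (0.024 + 0.018 + 0.023 + 0.013 + 0.023 + 0.028 + 0.022 + 0.010 + 0.017 + 0.029 + 0.031) / 11 = 0.0216
LCL_s = B₃·s̄ = 0.030 × 0.0216 = 0.0006

0.001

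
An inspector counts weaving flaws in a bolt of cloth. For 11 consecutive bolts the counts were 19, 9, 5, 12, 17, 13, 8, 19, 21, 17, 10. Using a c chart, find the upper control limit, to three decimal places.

c̄ = (19 + 9 + 5 + 12 + 17 + 13 + 8 + 19 + 21 + 17 + 10) / 11 = 150 / 11 = 13.6364
UCL = c̄ + 3√c̄ = 13.6364 + 3 × √13.6364 = 13.6364 + 3 × 3.6927 = 24.7146

24.715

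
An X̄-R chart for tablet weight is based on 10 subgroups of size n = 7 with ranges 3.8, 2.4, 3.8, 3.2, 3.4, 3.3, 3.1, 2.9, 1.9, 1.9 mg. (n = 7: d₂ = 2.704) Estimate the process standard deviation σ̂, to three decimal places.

R̄ = (3.8 + 2.4 + 3.8 + 3.2 + 3.4 + 3.3 + 3.1 + 2.9 + 1.9 + 1.9) / 10 = 2.9700
σ̂ = R̄ / d₂ = 2.9700 / 2.704 = 1.0984

1.098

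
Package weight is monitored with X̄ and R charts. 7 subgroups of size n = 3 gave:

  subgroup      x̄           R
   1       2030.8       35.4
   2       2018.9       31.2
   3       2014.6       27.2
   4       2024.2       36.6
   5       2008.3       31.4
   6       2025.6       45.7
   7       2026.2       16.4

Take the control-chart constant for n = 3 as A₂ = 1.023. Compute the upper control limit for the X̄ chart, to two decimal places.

2053.95

X̄̄ = (2030.8 + 2018.9 + 2014.6 + 2024.2 + 2008.3 + 2025.6 + 2026.2) / 7 = 14148.6000 / 7 = 2021.2286
R̄ = (35.4 + 31.2 + 27.2 + 36.6 + 31.4 + 45.7 + 16.4) / 7 = 223.9000 / 7 = 31.9857
UCL = X̄̄ + A₂·R̄ = 2021.2286 + 1.023 × 31.9857 = 2053.9500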